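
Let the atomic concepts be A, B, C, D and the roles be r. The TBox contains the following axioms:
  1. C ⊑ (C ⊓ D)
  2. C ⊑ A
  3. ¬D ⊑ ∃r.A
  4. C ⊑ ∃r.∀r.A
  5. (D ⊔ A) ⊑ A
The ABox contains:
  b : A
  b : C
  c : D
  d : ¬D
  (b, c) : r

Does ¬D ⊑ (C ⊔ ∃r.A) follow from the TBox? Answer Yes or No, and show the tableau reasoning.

Yes

1. ¬D ⊑ (C ⊔ ∃r.A)  ⇔  (¬D ⊓ (¬C ⊓ ∀r.¬A)) unsat w.r.t. T
   all branches close; clash {A, ¬A} at an ∃-successor
2. Hence ¬D ⊑ (C ⊔ ∃r.A): entailed.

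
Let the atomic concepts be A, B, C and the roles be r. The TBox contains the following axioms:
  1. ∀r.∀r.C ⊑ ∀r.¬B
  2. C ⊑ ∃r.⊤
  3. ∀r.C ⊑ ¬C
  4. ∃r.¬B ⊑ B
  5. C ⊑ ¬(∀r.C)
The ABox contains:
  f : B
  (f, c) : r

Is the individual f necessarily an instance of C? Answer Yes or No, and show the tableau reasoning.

No

1. f : C?  L(f) = {B} ∪ {¬C}
   open: L(f) ⊇ {B, ¬C, ∃r.∃r.¬C} (+ ∃-successors) — f ∉ C possible
2. Hence f : C: not entailed.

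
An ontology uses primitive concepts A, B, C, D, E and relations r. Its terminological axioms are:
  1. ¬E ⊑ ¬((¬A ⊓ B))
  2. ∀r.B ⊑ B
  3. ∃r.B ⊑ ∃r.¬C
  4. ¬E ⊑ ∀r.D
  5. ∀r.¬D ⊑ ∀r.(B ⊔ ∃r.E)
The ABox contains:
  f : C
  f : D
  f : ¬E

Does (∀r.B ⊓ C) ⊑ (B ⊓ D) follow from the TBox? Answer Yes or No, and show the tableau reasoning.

1. (∀r.B ⊓ C) ⊑ (B ⊓ D)  ⇔  ((∀r.B ⊓ C) ⊓ (¬B ⊔ ¬D)) unsat w.r.t. T
   apply at x₀: ∀r.B⊑B
   open: L(x₀) ⊇ {B, C, E, ¬D, ∀r.(B ⊔ ∃r.E), …}
2. Hence (∀r.B ⊓ C) ⊑ (B ⊓ D): not entailed.

No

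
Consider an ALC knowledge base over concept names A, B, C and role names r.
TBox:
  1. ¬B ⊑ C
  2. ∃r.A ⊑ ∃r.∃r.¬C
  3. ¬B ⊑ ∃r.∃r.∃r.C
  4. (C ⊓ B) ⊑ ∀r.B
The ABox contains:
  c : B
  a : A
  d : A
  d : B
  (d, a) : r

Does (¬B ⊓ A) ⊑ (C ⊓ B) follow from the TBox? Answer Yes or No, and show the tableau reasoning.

1. (¬B ⊓ A) ⊑ (C ⊓ B)  ⇔  ((¬B ⊓ A) ⊓ (¬C ⊔ ¬B)) unsat w.r.t. T
   apply at x₀: ¬B⊑C; ¬B⊑∃r.∃r.∃r.C
   open: L(x₀) ⊇ {A, C, ¬B, ∀r.¬A, ∃r.∃r.∃r.C} (+ ∃-successors)
2. Hence (¬B ⊓ A) ⊑ (C ⊓ B): not entailed.

No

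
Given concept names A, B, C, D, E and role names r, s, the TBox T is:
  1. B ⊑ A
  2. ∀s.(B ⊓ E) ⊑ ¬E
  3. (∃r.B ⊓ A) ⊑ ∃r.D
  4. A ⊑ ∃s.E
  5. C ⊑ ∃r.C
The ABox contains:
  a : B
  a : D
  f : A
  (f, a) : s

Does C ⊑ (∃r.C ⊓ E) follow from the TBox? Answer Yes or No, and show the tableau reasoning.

No

1. C ⊑ (∃r.C ⊓ E)  ⇔  (C ⊓ (∀r.¬C ⊔ ¬E)) unsat w.r.t. T
   apply at x₀: C⊑∃r.C
   open: L(x₀) ⊇ {C, ¬A, ¬B, ¬E, ∃r.C} (+ ∃-successors)
2. Hence C ⊑ (∃r.C ⊓ E): not entailed.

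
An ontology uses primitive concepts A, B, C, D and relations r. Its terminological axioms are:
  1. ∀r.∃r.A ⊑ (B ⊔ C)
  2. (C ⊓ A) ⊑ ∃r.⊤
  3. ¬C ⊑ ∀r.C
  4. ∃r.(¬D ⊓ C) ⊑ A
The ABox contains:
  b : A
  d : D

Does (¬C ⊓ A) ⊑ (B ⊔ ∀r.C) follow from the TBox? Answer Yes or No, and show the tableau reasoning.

1. (¬C ⊓ A) ⊑ (B ⊔ ∀r.C)  ⇔  ((¬C ⊓ A) ⊓ (¬B ⊓ ∃r.¬C)) unsat w.r.t. T
   all branches close; clash {C, ¬C} at x₀
2. Hence (¬C ⊓ A) ⊑ (B ⊔ ∀r.C): entailed.

Yes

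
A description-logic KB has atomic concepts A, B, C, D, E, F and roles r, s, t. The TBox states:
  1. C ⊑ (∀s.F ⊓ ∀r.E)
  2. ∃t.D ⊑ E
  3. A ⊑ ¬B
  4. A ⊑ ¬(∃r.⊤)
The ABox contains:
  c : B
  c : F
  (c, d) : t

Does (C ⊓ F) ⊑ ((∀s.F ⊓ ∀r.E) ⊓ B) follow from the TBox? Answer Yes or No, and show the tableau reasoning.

1. (C ⊓ F) ⊑ ((∀s.F ⊓ ∀r.E) ⊓ B)  ⇔  ((C ⊓ F) ⊓ ((∃s.¬F ⊔ ∃r.¬E) ⊔ ¬B)) unsat w.r.t. T
   apply at x₀: C⊑(∀s.F ⊓ ∀r.E)
   open: L(x₀) ⊇ {C, F, ¬A, ¬B, ∀r.E, …}
2. Hence (C ⊓ F) ⊑ ((∀s.F ⊓ ∀r.E) ⊓ B): not entailed.

No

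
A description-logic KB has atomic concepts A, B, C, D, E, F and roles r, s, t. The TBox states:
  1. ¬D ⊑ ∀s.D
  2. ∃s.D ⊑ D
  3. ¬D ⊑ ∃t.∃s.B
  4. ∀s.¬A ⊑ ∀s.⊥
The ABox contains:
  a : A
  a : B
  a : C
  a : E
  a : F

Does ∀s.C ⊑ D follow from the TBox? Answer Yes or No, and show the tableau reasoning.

1. ∀s.C ⊑ D  ⇔  (∀s.C ⊓ ¬D) unsat w.r.t. T
   apply at x₀: ¬D⊑∀s.D; ¬D⊑∃t.∃s.B
   open: L(x₀) ⊇ {¬D, ∀s.C, ∀s.D, ∀s.¬D, ∀s.⊥, …} (+ ∃-successors)
2. Hence ∀s.C ⊑ D: not entailed.

No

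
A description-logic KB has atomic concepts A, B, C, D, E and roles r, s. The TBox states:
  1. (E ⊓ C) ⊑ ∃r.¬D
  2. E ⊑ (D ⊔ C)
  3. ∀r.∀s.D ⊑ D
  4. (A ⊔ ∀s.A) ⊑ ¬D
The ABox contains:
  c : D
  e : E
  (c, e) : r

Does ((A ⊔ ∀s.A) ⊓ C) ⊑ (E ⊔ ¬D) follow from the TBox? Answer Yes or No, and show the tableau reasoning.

Yes

1. ((A ⊔ ∀s.A) ⊓ C) ⊑ (E ⊔ ¬D)  ⇔  (((A ⊔ ∀s.A) ⊓ C) ⊓ (¬E ⊓ D)) unsat w.r.t. T
   all branches close; clash {D, ¬D} at x₀
2. Hence ((A ⊔ ∀s.A) ⊓ C) ⊑ (E ⊔ ¬D): entailed.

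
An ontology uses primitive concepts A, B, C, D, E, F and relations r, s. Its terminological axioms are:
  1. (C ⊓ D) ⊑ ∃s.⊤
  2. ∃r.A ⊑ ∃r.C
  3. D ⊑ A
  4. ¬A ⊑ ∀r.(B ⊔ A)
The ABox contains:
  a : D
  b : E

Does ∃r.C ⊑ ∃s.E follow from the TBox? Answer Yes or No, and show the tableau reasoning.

1. ∃r.C ⊑ ∃s.E  ⇔  (∃r.C ⊓ ∀s.¬E) unsat w.r.t. T
   open: L(x₀) ⊇ {A, ¬D, ∀s.¬E, ∃r.C} (+ ∃-successors)
2. Hence ∃r.C ⊑ ∃s.E: not entailed.

No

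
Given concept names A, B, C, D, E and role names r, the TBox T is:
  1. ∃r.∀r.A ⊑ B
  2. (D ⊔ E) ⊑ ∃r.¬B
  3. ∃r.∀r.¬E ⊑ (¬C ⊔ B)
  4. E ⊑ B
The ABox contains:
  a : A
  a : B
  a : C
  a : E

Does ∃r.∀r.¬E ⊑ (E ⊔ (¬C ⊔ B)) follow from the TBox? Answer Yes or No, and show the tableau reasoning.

1. ∃r.∀r.¬E ⊑ (E ⊔ (¬C ⊔ B))  ⇔  (∃r.∀r.¬E ⊓ (¬E ⊓ (C ⊓ ¬B))) unsat w.r.t. T
   all branches close; clash {B, ¬B} at x₀
2. Hence ∃r.∀r.¬E ⊑ (E ⊔ (¬C ⊔ B)): entailed.

Yes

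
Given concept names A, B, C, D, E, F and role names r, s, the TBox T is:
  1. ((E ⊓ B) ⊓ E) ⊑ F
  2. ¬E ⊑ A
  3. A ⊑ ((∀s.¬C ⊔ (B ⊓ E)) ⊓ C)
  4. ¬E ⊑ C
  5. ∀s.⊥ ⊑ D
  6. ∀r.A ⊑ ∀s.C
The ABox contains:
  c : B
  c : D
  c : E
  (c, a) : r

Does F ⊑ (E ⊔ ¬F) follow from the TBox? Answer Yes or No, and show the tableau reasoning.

No

1. F ⊑ (E ⊔ ¬F)  ⇔  (F ⊓ (¬E ⊓ F)) unsat w.r.t. T
   apply at x₀: ¬E⊑A; ¬E⊑C
   open: L(x₀) ⊇ {A, C, F, ¬E, ∀s.¬C, …} (+ ∃-successors)
2. Hence F ⊑ (E ⊔ ¬F): not entailed.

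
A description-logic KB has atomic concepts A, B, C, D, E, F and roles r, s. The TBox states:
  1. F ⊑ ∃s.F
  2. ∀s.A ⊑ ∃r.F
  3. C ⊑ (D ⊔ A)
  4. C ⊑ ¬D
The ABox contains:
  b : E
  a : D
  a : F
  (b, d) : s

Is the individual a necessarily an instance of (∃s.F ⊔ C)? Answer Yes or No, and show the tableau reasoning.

1. a : (∃s.F ⊔ C)?  L(a) = {D, F} ∪ {(∀s.¬F ⊓ ¬C)}
   clash {F, ¬F} at an ∃-successor — a ∈ (∃s.F ⊔ C)
2. Hence a : (∃s.F ⊔ C): entailed.

Yes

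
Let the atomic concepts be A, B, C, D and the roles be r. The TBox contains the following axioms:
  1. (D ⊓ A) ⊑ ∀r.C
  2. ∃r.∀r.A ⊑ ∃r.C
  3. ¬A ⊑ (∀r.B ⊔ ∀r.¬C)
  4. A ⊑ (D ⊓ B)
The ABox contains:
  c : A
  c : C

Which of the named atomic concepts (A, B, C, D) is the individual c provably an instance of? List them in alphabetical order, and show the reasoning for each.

1. c : A?  L(c) = {A, C} ∪ {¬A}
   clash {A, ¬A} at c — c ∈ A
2. c : B?  L(c) = {A, C} ∪ {¬B}
   clash {B, ¬B} at c — c ∈ B
3. c : C?  L(c) = {A, C} ∪ {¬C}
   clash {C, ¬C} at c — c ∈ C
4. c : D?  L(c) = {A, C} ∪ {¬D}
   clash {D, ¬D} at c — c ∈ D
5. Entailed for c: {A, B, C, D}

{A, B, C, D}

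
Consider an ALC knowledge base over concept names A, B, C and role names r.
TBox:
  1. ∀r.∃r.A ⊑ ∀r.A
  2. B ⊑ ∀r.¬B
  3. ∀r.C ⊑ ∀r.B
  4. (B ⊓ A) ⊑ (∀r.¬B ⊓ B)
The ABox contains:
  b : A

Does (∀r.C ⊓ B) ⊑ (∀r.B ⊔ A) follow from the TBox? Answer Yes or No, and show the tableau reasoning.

1. (∀r.C ⊓ B) ⊑ (∀r.B ⊔ A)  ⇔  ((∀r.C ⊓ B) ⊓ (∃r.¬B ⊓ ¬A)) unsat w.r.t. T
   all branches close; clash {B, ¬B} at an ∃-successor
2. Hence (∀r.C ⊓ B) ⊑ (∀r.B ⊔ A): entailed.

Yes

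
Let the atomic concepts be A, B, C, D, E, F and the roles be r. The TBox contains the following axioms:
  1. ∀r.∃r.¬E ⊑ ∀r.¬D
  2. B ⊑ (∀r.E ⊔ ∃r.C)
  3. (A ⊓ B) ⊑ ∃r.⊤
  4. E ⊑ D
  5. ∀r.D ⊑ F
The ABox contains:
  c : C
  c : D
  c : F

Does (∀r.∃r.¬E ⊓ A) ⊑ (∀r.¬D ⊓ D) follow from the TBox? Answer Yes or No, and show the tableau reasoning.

1. (∀r.∃r.¬E ⊓ A) ⊑ (∀r.¬D ⊓ D)  ⇔  ((∀r.∃r.¬E ⊓ A) ⊓ (∃r.D ⊔ ¬D)) unsat w.r.t. T
   apply at x₀: ∀r.∃r.¬E⊑∀r.¬D
   open: L(x₀) ⊇ {A, ¬B, ¬D, ¬E, ∀r.¬D, …} (+ ∃-successors)
2. Hence (∀r.∃r.¬E ⊓ A) ⊑ (∀r.¬D ⊓ D): not entailed.

No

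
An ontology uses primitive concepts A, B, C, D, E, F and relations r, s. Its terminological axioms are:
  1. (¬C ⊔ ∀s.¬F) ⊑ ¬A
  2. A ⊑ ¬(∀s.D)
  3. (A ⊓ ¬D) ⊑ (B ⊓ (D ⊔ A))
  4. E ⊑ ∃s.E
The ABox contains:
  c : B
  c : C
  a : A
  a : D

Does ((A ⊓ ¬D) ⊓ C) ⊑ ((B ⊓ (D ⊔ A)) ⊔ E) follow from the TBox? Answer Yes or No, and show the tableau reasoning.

Yes

1. ((A ⊓ ¬D) ⊓ C) ⊑ ((B ⊓ (D ⊔ A)) ⊔ E)  ⇔  (((A ⊓ ¬D) ⊓ C) ⊓ ((¬B ⊔ (¬D ⊓ ¬A)) ⊓ ¬E)) unsat w.r.t. T
   all branches close; clash {A, ¬A} at x₀
2. Hence ((A ⊓ ¬D) ⊓ C) ⊑ ((B ⊓ (D ⊔ A)) ⊔ E): entailed.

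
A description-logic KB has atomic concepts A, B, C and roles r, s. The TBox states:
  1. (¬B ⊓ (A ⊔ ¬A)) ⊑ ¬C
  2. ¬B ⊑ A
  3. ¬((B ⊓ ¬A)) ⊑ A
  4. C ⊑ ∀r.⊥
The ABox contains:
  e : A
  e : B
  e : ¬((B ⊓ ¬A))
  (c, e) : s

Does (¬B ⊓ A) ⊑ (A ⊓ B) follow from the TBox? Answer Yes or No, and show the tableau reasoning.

1. (¬B ⊓ A) ⊑ (A ⊓ B)  ⇔  ((¬B ⊓ A) ⊓ (¬A ⊔ ¬B)) unsat w.r.t. T
   open: L(x₀) ⊇ {A, ¬B, ¬C}
2. Hence (¬B ⊓ A) ⊑ (A ⊓ B): not entailed.

No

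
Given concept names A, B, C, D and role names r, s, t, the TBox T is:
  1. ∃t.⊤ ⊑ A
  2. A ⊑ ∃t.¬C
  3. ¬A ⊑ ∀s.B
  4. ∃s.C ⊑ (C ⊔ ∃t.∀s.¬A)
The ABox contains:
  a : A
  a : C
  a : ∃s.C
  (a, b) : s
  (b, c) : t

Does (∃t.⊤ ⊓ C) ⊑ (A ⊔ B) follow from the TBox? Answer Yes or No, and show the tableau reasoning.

Yes

1. (∃t.⊤ ⊓ C) ⊑ (A ⊔ B)  ⇔  ((∃t.⊤ ⊓ C) ⊓ (¬A ⊓ ¬B)) unsat w.r.t. T
   all branches close; clash {A, ¬A} at x₀
2. Hence (∃t.⊤ ⊓ C) ⊑ (A ⊔ B): entailed.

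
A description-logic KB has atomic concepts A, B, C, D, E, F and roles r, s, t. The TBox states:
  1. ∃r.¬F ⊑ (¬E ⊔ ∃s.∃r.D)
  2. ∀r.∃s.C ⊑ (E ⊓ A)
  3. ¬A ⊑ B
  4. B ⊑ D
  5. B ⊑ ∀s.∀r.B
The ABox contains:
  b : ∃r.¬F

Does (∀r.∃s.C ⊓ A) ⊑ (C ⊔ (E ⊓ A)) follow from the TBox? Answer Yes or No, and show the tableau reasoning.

1. (∀r.∃s.C ⊓ A) ⊑ (C ⊔ (E ⊓ A))  ⇔  ((∀r.∃s.C ⊓ A) ⊓ (¬C ⊓ (¬E ⊔ ¬A))) unsat w.r.t. T
   all branches close; clash {A, ¬A} at x₀
2. Hence (∀r.∃s.C ⊓ A) ⊑ (C ⊔ (E ⊓ A)): entailed.

Yes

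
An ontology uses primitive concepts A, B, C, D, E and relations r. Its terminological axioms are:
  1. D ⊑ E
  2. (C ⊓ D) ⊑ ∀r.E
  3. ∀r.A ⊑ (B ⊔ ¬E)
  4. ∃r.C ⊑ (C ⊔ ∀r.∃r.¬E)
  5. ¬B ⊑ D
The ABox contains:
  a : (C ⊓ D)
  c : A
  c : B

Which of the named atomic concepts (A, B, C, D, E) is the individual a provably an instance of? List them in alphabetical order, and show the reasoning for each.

1. a : A?  L(a) = {(C ⊓ D)} ∪ {¬A}
   apply at a: D⊑E; (C ⊓ D)⊑∀r.E
   open: L(a) ⊇ {C, D, E, ¬A, ∀r.E, …} (+ ∃-successors) — a ∉ A possible
2. a : B?  L(a) = {(C ⊓ D)} ∪ {¬B}
   apply at a: D⊑E; (C ⊓ D)⊑∀r.E
   open: L(a) ⊇ {C, D, E, ¬B, ∀r.E, …} (+ ∃-successors) — a ∉ B possible
3. a : C?  L(a) = {(C ⊓ D)} ∪ {¬C}
   clash {C, ¬C} at a — a ∈ C
4. a : D?  L(a) = {(C ⊓ D)} ∪ {¬D}
   clash {D, ¬D} at a — a ∈ D
5. a : E?  L(a) = {(C ⊓ D)} ∪ {¬E}
   clash {E, ¬E} at a — a ∈ E
6. Entailed for a: {C, D, E}

{C, D, E}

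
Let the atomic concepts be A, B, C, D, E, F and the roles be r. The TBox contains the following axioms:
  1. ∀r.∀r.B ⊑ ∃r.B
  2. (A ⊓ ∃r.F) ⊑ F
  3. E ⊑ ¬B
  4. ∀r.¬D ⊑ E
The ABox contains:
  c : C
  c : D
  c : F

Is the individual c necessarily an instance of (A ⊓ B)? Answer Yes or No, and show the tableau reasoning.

1. c : (A ⊓ B)?  L(c) = {C, D, F} ∪ {(¬A ⊔ ¬B)}
   open: L(c) ⊇ {C, D, F, ¬A, ¬E, …} (+ ∃-successors) — c ∉ (A ⊓ B) possible
2. Hence c : (A ⊓ B): not entailed.

No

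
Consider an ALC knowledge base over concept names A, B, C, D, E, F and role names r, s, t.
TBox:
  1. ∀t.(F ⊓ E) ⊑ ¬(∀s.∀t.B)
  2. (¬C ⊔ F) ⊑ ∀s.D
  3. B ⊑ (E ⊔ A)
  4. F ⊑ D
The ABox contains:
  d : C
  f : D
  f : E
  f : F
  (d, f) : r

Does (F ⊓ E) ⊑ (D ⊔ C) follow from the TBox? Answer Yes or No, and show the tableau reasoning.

1. (F ⊓ E) ⊑ (D ⊔ C)  ⇔  ((F ⊓ E) ⊓ (¬D ⊓ ¬C)) unsat w.r.t. T
   all branches close; clash {D, ¬D} at x₀
2. Hence (F ⊓ E) ⊑ (D ⊔ C): entailed.

Yes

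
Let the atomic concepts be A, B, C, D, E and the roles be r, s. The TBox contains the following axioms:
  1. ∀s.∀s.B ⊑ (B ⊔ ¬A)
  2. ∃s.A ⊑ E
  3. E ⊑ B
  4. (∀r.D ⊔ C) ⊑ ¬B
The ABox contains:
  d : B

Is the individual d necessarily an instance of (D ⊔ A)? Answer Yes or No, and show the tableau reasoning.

No

1. d : (D ⊔ A)?  L(d) = {B} ∪ {(¬D ⊓ ¬A)}
   open: L(d) ⊇ {B, ¬A, ¬C, ¬D, ∀s.¬A, …} (+ ∃-successors) — d ∉ (D ⊔ A) possible
2. Hence d : (D ⊔ A): not entailed.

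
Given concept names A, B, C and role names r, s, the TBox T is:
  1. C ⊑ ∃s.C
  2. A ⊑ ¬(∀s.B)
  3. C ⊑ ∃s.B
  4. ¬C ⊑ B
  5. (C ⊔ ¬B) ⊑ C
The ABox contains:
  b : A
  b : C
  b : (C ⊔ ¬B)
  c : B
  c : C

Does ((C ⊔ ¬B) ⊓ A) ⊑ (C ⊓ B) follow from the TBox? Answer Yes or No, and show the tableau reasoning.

No

1. ((C ⊔ ¬B) ⊓ A) ⊑ (C ⊓ B)  ⇔  (((C ⊔ ¬B) ⊓ A) ⊓ (¬C ⊔ ¬B)) unsat w.r.t. T
   apply at x₀: A⊑¬(∀s.B); (C ⊔ ¬B)⊑C
   open: L(x₀) ⊇ {A, C, ¬B, ∃s.B, ∃s.C, …} (+ ∃-successors)
2. Hence ((C ⊔ ¬B) ⊓ A) ⊑ (C ⊓ B): not entailed.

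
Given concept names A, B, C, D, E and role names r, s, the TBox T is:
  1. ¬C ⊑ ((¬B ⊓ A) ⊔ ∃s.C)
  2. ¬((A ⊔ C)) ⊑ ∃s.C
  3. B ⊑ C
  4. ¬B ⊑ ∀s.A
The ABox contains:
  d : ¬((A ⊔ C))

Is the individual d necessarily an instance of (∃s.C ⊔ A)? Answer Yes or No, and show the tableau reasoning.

1. d : (∃s.C ⊔ A)?  L(d) = {¬((A ⊔ C))} ∪ {(∀s.¬C ⊓ ¬A)}
   clash {C, ¬C} at d — d ∈ (∃s.C ⊔ A)
2. Hence d : (∃s.C ⊔ A): entailed.

Yes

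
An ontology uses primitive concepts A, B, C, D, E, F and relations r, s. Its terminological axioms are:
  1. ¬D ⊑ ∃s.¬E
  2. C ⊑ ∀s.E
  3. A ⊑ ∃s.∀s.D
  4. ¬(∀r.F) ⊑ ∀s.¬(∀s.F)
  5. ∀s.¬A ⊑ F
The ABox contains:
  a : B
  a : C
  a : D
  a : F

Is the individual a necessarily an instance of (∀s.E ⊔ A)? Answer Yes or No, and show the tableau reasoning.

Yes

1. a : (∀s.E ⊔ A)?  L(a) = {B, C, D, F} ∪ {(∃s.¬E ⊓ ¬A)}
   clash {E, ¬E} at an ∃-successor — a ∈ (∀s.E ⊔ A)
2. Hence a : (∀s.E ⊔ A): entailed.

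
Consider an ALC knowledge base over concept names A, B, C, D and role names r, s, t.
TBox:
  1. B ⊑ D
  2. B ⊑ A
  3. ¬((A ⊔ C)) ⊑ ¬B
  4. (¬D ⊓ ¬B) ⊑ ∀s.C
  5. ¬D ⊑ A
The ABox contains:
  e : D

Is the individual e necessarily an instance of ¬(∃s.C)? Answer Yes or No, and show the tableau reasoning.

1. e : ¬(∃s.C)?  L(e) = {D} ∪ {∃s.C}
   open: L(e) ⊇ {A, D, ∃s.C} (+ ∃-successors) — e ∉ ¬(∃s.C) possible
2. Hence e : ¬(∃s.C): not entailed.

No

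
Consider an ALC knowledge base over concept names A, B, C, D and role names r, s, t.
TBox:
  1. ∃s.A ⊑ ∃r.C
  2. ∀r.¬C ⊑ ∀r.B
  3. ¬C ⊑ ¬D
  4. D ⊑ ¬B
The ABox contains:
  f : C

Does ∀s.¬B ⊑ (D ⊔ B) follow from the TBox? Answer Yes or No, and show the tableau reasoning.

No

1. ∀s.¬B ⊑ (D ⊔ B)  ⇔  (∀s.¬B ⊓ (¬D ⊓ ¬B)) unsat w.r.t. T
   open: L(x₀) ⊇ {¬B, ¬D, ∀s.¬B, ∃r.C} (+ ∃-successors)
2. Hence ∀s.¬B ⊑ (D ⊔ B): not entailed.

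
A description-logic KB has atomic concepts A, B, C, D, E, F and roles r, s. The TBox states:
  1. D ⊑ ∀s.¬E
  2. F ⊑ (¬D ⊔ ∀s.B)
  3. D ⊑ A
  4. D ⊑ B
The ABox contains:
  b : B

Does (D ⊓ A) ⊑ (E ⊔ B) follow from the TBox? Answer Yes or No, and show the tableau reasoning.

Yes

1. (D ⊓ A) ⊑ (E ⊔ B)  ⇔  ((D ⊓ A) ⊓ (¬E ⊓ ¬B)) unsat w.r.t. T
   all branches close; clash {B, ¬B} at x₀
2. Hence (D ⊓ A) ⊑ (E ⊔ B): entailed.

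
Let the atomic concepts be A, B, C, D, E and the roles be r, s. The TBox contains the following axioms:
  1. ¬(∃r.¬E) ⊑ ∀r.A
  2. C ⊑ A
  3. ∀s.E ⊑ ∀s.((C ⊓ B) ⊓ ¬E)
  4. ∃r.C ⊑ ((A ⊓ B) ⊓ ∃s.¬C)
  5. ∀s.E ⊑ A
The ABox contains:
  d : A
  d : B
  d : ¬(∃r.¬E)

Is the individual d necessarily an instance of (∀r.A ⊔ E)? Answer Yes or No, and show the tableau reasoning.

Yes

1. d : (∀r.A ⊔ E)?  L(d) = {A, B, ¬(∃r.¬E)} ∪ {(∃r.¬A ⊓ ¬E)}
   clash {A, ¬A} at an ∃-successor — d ∈ (∀r.A ⊔ E)
2. Hence d : (∀r.A ⊔ E): entailed.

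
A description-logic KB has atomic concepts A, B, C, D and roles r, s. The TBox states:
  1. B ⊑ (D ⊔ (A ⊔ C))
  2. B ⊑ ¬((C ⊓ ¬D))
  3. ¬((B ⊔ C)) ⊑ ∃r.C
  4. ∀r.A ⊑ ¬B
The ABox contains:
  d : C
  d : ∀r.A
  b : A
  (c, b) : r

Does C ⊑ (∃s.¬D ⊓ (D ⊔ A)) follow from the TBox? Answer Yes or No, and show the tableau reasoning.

No

1. C ⊑ (∃s.¬D ⊓ (D ⊔ A))  ⇔  (C ⊓ (∀s.D ⊔ (¬D ⊓ ¬A))) unsat w.r.t. T
   open: L(x₀) ⊇ {C, ¬B, ∀s.D}
2. Hence C ⊑ (∃s.¬D ⊓ (D ⊔ A)): not entailed.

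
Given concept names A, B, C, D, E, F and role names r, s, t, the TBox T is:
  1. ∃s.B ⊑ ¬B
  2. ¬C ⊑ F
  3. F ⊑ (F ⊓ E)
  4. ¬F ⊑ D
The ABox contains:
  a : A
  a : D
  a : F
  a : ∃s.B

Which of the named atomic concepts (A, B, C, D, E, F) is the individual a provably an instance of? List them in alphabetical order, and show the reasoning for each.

1. a : A?  L(a) = {A, D, F, ∃s.B} ∪ {¬A}
   clash {A, ¬A} at a — a ∈ A
2. a : B?  L(a) = {A, D, F, ∃s.B} ∪ {¬B}
   apply at a: F⊑(F ⊓ E)
   open: L(a) ⊇ {A, D, E, F, ¬B, …} (+ ∃-successors) — a ∉ B possible
3. a : C?  L(a) = {A, D, F, ∃s.B} ∪ {¬C}
   apply at a: ∃s.B⊑¬B; F⊑(F ⊓ E)
   open: L(a) ⊇ {A, D, E, F, ¬B, …} (+ ∃-successors) — a ∉ C possible
4. a : D?  L(a) = {A, D, F, ∃s.B} ∪ {¬D}
   clash {D, ¬D} at a — a ∈ D
5. a : E?  L(a) = {A, D, F, ∃s.B} ∪ {¬E}
   clash {E, ¬E} at a — a ∈ E
6. a : F?  L(a) = {A, D, F, ∃s.B} ∪ {¬F}
   clash {F, ¬F} at a — a ∈ F
7. Entailed for a: {A, D, E, F}

{A, D, E, F}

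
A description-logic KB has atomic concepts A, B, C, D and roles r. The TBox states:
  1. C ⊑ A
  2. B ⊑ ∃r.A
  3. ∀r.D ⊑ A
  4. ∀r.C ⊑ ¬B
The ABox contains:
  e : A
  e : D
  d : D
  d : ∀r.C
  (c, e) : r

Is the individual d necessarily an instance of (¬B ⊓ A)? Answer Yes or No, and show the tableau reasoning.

1. d : (¬B ⊓ A)?  L(d) = {D, ∀r.C} ∪ {(B ⊔ ¬A)}
   apply at d: ∀r.C⊑¬B
   open: L(d) ⊇ {D, ¬A, ¬B, ¬C, ∀r.C, …} (+ ∃-successors) — d ∉ (¬B ⊓ A) possible
2. Hence d : (¬B ⊓ A): not entailed.

No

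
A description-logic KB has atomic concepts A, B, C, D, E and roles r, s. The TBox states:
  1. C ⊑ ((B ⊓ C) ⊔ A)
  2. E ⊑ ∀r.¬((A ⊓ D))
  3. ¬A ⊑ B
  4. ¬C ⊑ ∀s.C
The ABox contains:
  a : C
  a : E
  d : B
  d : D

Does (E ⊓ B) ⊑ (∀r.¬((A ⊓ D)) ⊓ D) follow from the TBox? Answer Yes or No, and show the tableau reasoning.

1. (E ⊓ B) ⊑ (∀r.¬((A ⊓ D)) ⊓ D)  ⇔  ((E ⊓ B) ⊓ (∃r.(A ⊓ D) ⊔ ¬D)) unsat w.r.t. T
   apply at x₀: E⊑∀r.¬((A ⊓ D))
   open: L(x₀) ⊇ {B, C, E, ¬D, ∀r.(¬A ⊔ ¬D)}
2. Hence (E ⊓ B) ⊑ (∀r.¬((A ⊓ D)) ⊓ D): not entailed.

No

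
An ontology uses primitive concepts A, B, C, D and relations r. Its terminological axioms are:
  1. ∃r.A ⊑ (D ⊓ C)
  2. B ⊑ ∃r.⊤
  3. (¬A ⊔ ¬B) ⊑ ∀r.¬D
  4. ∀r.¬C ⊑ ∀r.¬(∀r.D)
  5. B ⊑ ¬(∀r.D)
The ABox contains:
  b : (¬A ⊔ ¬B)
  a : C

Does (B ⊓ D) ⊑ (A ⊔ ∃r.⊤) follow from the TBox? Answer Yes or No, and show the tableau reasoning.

Yes

1. (B ⊓ D) ⊑ (A ⊔ ∃r.⊤)  ⇔  ((B ⊓ D) ⊓ (¬A ⊓ ∀r.⊥)) unsat w.r.t. T
   all branches close; clash ⊥ at an ∃-successor
2. Hence (B ⊓ D) ⊑ (A ⊔ ∃r.⊤): entailed.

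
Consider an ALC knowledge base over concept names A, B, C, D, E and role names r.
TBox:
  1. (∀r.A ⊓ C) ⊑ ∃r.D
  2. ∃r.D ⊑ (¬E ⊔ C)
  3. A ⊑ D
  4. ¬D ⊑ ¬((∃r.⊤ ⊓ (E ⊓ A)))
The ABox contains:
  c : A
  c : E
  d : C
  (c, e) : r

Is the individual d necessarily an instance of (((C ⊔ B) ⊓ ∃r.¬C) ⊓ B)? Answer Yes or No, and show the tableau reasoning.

No

1. d : (((C ⊔ B) ⊓ ∃r.¬C) ⊓ B)?  L(d) = {C} ∪ {(((¬C ⊓ ¬B) ⊔ ∀r.C) ⊔ ¬B)}
   open: L(d) ⊇ {C, D, ¬A, ∀r.C, ∀r.¬D, …} (+ ∃-successors) — d ∉ (((C ⊔ B) ⊓ ∃r.¬C) ⊓ B) possible
2. Hence d : (((C ⊔ B) ⊓ ∃r.¬C) ⊓ B): not entailed.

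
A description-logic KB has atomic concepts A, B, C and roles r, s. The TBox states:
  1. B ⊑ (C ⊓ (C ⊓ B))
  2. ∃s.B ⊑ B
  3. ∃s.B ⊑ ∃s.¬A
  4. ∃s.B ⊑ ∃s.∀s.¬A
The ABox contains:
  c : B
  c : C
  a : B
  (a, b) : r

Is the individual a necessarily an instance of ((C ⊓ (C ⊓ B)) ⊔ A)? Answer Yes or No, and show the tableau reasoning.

Yes

1. a : ((C ⊓ (C ⊓ B)) ⊔ A)?  L(a) = {B} ∪ {((¬C ⊔ (¬C ⊔ ¬B)) ⊓ ¬A)}
   clash {B, ¬B} at a — a ∈ ((C ⊓ (C ⊓ B)) ⊔ A)
2. Hence a : ((C ⊓ (C ⊓ B)) ⊔ A): entailed.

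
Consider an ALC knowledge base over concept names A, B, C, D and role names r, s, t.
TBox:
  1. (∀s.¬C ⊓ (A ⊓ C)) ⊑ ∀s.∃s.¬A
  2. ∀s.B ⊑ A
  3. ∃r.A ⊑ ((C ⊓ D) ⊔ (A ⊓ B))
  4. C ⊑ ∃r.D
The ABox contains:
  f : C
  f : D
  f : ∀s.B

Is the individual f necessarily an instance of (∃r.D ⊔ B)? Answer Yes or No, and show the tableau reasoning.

Yes

1. f : (∃r.D ⊔ B)?  L(f) = {C, D, ∀s.B} ∪ {(∀r.¬D ⊓ ¬B)}
   clash {B, ¬B} at f — f ∈ (∃r.D ⊔ B)
2. Hence f : (∃r.D ⊔ B): entailed.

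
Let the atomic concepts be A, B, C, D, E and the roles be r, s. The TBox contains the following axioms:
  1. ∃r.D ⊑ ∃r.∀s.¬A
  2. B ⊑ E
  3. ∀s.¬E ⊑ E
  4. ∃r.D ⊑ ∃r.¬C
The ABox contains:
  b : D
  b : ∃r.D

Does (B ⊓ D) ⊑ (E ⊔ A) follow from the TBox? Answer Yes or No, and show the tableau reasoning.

Yes

1. (B ⊓ D) ⊑ (E ⊔ A)  ⇔  ((B ⊓ D) ⊓ (¬E ⊓ ¬A)) unsat w.r.t. T
   all branches close; clash {E, ¬E} at x₀
2. Hence (B ⊓ D) ⊑ (E ⊔ A): entailed.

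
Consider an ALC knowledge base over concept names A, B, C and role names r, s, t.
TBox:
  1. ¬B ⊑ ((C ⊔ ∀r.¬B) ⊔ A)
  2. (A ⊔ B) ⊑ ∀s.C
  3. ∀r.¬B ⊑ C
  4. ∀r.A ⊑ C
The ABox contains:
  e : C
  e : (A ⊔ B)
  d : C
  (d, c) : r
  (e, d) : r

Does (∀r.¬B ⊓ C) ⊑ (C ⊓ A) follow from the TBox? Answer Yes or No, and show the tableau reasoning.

1. (∀r.¬B ⊓ C) ⊑ (C ⊓ A)  ⇔  ((∀r.¬B ⊓ C) ⊓ (¬C ⊔ ¬A)) unsat w.r.t. T
   open: L(x₀) ⊇ {C, ¬A, ¬B, ∀r.¬B}
2. Hence (∀r.¬B ⊓ C) ⊑ (C ⊓ A): not entailed.

No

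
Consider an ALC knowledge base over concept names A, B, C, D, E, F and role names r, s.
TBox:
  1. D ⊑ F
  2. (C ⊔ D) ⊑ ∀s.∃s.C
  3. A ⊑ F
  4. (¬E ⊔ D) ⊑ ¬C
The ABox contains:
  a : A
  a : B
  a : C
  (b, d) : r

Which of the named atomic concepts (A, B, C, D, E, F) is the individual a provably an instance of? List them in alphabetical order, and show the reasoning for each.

1. a : A?  L(a) = {A, B, C} ∪ {¬A}
   clash {A, ¬A} at a — a ∈ A
2. a : B?  L(a) = {A, B, C} ∪ {¬B}
   clash {B, ¬B} at a — a ∈ B
3. a : C?  L(a) = {A, B, C} ∪ {¬C}
   clash {C, ¬C} at a — a ∈ C
4. a : D?  L(a) = {A, B, C} ∪ {¬D}
   apply at a: A⊑F
   open: L(a) ⊇ {A, B, C, E, F, …} — a ∉ D possible
5. a : E?  L(a) = {A, B, C} ∪ {¬E}
   clash {C, ¬C} at a — a ∈ E
6. a : F?  L(a) = {A, B, C} ∪ {¬F}
   clash {F, ¬F} at a — a ∈ F
7. Entailed for a: {A, B, C, E, F}

{A, B, C, E, F}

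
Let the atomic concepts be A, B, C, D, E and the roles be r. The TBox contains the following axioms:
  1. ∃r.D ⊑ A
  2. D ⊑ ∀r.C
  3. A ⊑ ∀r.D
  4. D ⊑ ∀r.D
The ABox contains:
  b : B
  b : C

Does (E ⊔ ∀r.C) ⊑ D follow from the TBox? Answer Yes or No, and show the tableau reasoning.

No

1. (E ⊔ ∀r.C) ⊑ D  ⇔  ((E ⊔ ∀r.C) ⊓ ¬D) unsat w.r.t. T
   open: L(x₀) ⊇ {E, ¬A, ¬D, ∀r.¬D}
2. Hence (E ⊔ ∀r.C) ⊑ D: not entailed.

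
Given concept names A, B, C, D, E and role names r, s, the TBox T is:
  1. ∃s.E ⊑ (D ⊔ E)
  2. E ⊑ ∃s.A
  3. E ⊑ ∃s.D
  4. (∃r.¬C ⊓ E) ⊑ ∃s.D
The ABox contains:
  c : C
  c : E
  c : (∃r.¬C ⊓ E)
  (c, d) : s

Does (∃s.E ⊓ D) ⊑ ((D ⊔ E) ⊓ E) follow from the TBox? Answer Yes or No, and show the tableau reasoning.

No

1. (∃s.E ⊓ D) ⊑ ((D ⊔ E) ⊓ E)  ⇔  ((∃s.E ⊓ D) ⊓ ((¬D ⊓ ¬E) ⊔ ¬E)) unsat w.r.t. T
   apply at x₀: ∃s.E⊑(D ⊔ E)
   open: L(x₀) ⊇ {D, ¬E, ∃s.E} (+ ∃-successors)
2. Hence (∃s.E ⊓ D) ⊑ ((D ⊔ E) ⊓ E): not entailed.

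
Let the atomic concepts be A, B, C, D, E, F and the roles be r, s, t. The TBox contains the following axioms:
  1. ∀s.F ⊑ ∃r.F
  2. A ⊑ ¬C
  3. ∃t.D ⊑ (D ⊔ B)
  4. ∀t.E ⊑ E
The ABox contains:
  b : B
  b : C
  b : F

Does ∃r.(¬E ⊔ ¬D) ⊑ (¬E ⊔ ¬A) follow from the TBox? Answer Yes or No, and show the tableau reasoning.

1. ∃r.(¬E ⊔ ¬D) ⊑ (¬E ⊔ ¬A)  ⇔  (∃r.(¬E ⊔ ¬D) ⊓ (E ⊓ A)) unsat w.r.t. T
   apply at x₀: A⊑¬C
   open: L(x₀) ⊇ {A, E, ¬C, ∀t.¬D, ∃r.(¬E ⊔ ¬D), …} (+ ∃-successors)
2. Hence ∃r.(¬E ⊔ ¬D) ⊑ (¬E ⊔ ¬A): not entailed.

No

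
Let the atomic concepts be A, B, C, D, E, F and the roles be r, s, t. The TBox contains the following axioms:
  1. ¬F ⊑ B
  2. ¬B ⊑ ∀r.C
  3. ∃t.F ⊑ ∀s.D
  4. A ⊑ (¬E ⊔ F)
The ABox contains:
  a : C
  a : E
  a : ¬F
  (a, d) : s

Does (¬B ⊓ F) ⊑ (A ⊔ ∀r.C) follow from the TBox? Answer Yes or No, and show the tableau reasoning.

Yes

1. (¬B ⊓ F) ⊑ (A ⊔ ∀r.C)  ⇔  ((¬B ⊓ F) ⊓ (¬A ⊓ ∃r.¬C)) unsat w.r.t. T
   all branches close; clash {C, ¬C} at an ∃-successor
2. Hence (¬B ⊓ F) ⊑ (A ⊔ ∀r.C): entailed.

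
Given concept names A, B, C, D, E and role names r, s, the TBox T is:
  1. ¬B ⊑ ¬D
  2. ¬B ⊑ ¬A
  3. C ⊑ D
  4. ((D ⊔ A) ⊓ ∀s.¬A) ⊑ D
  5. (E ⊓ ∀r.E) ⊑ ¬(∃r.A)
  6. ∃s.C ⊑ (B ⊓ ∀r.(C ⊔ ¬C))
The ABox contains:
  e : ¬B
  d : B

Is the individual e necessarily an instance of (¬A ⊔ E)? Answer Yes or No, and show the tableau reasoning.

Yes

1. e : (¬A ⊔ E)?  L(e) = {¬B} ∪ {(A ⊓ ¬E)}
   clash {A, ¬A} at e — e ∈ (¬A ⊔ E)
2. Hence e : (¬A ⊔ E): entailed.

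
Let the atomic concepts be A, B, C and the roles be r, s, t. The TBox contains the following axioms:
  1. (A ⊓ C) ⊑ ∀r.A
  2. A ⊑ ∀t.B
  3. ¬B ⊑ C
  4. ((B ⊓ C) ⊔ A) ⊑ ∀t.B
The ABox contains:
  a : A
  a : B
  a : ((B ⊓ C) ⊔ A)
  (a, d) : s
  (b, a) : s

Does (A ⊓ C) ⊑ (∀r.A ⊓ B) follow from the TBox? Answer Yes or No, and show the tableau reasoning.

No

1. (A ⊓ C) ⊑ (∀r.A ⊓ B)  ⇔  ((A ⊓ C) ⊓ (∃r.¬A ⊔ ¬B)) unsat w.r.t. T
   apply at x₀: (A ⊓ C)⊑∀r.A; A⊑∀t.B
   open: L(x₀) ⊇ {A, C, ¬B, ∀r.A, ∀t.B}
2. Hence (A ⊓ C) ⊑ (∀r.A ⊓ B): not entailed.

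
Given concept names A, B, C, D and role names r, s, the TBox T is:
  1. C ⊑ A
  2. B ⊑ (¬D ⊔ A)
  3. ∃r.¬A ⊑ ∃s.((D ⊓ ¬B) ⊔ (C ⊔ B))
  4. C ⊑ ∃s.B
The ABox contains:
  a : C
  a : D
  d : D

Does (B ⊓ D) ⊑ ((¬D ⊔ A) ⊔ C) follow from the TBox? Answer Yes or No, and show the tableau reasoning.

1. (B ⊓ D) ⊑ ((¬D ⊔ A) ⊔ C)  ⇔  ((B ⊓ D) ⊓ ((D ⊓ ¬A) ⊓ ¬C)) unsat w.r.t. T
   all branches close; clash {A, ¬A} at x₀
2. Hence (B ⊓ D) ⊑ ((¬D ⊔ A) ⊔ C): entailed.

Yes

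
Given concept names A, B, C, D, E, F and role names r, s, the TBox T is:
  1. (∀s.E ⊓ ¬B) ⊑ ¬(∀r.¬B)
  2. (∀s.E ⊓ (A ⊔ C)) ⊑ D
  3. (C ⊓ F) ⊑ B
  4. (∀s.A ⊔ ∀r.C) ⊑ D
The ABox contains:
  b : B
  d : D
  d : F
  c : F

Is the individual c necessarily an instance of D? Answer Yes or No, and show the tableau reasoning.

1. c : D?  L(c) = {F} ∪ {¬D}
   open: L(c) ⊇ {F, ¬C, ¬D, ∃r.¬C, ∃s.¬A, …} (+ ∃-successors) — c ∉ D possible
2. Hence c : D: not entailed.

No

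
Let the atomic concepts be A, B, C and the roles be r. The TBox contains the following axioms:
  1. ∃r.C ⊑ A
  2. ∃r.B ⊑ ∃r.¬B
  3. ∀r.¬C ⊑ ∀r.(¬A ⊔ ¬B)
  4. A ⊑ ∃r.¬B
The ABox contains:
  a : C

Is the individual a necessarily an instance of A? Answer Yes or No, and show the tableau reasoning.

1. a : A?  L(a) = {C} ∪ {¬A}
   open: L(a) ⊇ {C, ¬A, ∀r.(¬A ⊔ ¬B), ∀r.¬B, ∀r.¬C} — a ∉ A possible
2. Hence a : A: not entailed.

No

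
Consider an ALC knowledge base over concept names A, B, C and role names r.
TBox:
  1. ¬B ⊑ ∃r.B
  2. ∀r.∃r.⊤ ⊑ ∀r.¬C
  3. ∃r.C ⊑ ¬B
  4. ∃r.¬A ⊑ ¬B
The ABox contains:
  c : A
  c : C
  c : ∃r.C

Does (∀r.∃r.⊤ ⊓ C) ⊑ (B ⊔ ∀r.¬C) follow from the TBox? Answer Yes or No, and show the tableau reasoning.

1. (∀r.∃r.⊤ ⊓ C) ⊑ (B ⊔ ∀r.¬C)  ⇔  ((∀r.∃r.⊤ ⊓ C) ⊓ (¬B ⊓ ∃r.C)) unsat w.r.t. T
   all branches close; clash {C, ¬C} at an ∃-successor
2. Hence (∀r.∃r.⊤ ⊓ C) ⊑ (B ⊔ ∀r.¬C): entailed.

Yes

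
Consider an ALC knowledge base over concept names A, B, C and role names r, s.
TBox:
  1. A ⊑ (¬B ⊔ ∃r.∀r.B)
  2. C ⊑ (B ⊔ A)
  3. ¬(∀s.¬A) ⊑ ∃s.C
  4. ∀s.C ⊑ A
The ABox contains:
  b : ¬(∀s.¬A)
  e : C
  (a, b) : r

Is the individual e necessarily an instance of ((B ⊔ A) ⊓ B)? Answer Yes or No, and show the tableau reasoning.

No

1. e : ((B ⊔ A) ⊓ B)?  L(e) = {C} ∪ {((¬B ⊓ ¬A) ⊔ ¬B)}
   apply at e: C⊑(B ⊔ A)
   open: L(e) ⊇ {A, C, ¬B, ∀s.¬A} — e ∉ ((B ⊔ A) ⊓ B) possible
2. Hence e : ((B ⊔ A) ⊓ B): not entailed.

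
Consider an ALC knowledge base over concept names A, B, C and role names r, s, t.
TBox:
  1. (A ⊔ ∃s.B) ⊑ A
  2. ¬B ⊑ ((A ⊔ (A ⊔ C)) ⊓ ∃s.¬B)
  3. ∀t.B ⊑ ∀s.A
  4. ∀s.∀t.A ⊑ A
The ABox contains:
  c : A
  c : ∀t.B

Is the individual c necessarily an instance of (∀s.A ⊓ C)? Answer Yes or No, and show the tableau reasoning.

No

1. c : (∀s.A ⊓ C)?  L(c) = {A, ∀t.B} ∪ {(∃s.¬A ⊔ ¬C)}
   apply at c: ∀t.B⊑∀s.A
   open: L(c) ⊇ {A, B, ¬C, ∀s.A, ∀t.B} — c ∉ (∀s.A ⊓ C) possible
2. Hence c : (∀s.A ⊓ C): not entailed.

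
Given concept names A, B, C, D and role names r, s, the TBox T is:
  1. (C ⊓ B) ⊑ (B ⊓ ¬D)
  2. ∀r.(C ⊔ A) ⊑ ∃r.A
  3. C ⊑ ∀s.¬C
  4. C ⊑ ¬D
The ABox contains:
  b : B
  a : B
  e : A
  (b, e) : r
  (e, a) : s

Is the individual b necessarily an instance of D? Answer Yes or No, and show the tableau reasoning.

1. b : D?  L(b) = {B} ∪ {¬D}
   open: L(b) ⊇ {B, ¬C, ¬D, ∃r.(¬C ⊓ ¬A)} (+ ∃-successors) — b ∉ D possible
2. Hence b : D: not entailed.

No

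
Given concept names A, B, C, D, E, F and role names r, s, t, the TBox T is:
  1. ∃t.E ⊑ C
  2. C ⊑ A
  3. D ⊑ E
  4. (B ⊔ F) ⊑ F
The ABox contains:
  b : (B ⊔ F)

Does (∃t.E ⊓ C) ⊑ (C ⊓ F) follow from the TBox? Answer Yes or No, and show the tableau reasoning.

1. (∃t.E ⊓ C) ⊑ (C ⊓ F)  ⇔  ((∃t.E ⊓ C) ⊓ (¬C ⊔ ¬F)) unsat w.r.t. T
   apply at x₀: C⊑A
   open: L(x₀) ⊇ {A, C, ¬B, ¬D, ¬F, …} (+ ∃-successors)
2. Hence (∃t.E ⊓ C) ⊑ (C ⊓ F): not entailed.

No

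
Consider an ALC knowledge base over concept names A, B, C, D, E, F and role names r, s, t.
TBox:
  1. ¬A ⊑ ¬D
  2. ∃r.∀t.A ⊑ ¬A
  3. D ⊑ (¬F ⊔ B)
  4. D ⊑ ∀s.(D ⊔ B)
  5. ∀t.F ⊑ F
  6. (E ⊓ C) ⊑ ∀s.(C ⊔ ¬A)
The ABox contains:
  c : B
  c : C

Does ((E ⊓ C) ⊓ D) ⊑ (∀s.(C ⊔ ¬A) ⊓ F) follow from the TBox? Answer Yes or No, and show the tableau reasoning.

1. ((E ⊓ C) ⊓ D) ⊑ (∀s.(C ⊔ ¬A) ⊓ F)  ⇔  (((E ⊓ C) ⊓ D) ⊓ (∃s.(¬C ⊓ A) ⊔ ¬F)) unsat w.r.t. T
   apply at x₀: D⊑(¬F ⊔ B); D⊑∀s.(D ⊔ B); (E ⊓ C)⊑∀s.(C ⊔ ¬A)
   open: L(x₀) ⊇ {A, C, D, E, ¬F, …} (+ ∃-successors)
2. Hence ((E ⊓ C) ⊓ D) ⊑ (∀s.(C ⊔ ¬A) ⊓ F): not entailed.

No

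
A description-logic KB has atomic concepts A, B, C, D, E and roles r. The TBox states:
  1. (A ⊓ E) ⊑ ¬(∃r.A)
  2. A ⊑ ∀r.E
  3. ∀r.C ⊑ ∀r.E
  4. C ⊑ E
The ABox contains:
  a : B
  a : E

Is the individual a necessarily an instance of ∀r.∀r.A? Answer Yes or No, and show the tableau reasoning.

1. a : ∀r.∀r.A?  L(a) = {B, E} ∪ {∃r.∃r.¬A}
   open: L(a) ⊇ {B, E, ¬A, ∃r.¬C, ∃r.∃r.¬A} (+ ∃-successors) — a ∉ ∀r.∀r.A possible
2. Hence a : ∀r.∀r.A: not entailed.

No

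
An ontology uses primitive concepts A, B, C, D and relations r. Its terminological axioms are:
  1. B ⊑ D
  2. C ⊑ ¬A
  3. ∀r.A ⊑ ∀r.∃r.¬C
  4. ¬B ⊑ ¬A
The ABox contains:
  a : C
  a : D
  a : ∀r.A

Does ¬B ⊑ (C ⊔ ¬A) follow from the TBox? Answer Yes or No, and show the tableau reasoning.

1. ¬B ⊑ (C ⊔ ¬A)  ⇔  (¬B ⊓ (¬C ⊓ A)) unsat w.r.t. T
   all branches close; clash {A, ¬A} at x₀
2. Hence ¬B ⊑ (C ⊔ ¬A): entailed.

Yes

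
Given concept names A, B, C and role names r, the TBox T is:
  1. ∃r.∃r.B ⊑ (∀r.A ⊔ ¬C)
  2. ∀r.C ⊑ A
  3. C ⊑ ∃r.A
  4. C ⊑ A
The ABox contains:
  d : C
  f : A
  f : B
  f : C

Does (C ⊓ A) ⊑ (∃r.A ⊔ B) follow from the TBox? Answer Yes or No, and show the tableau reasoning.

1. (C ⊓ A) ⊑ (∃r.A ⊔ B)  ⇔  ((C ⊓ A) ⊓ (∀r.¬A ⊓ ¬B)) unsat w.r.t. T
   all branches close; clash {C, ¬C} at x₀
2. Hence (C ⊓ A) ⊑ (∃r.A ⊔ B): entailed.

Yes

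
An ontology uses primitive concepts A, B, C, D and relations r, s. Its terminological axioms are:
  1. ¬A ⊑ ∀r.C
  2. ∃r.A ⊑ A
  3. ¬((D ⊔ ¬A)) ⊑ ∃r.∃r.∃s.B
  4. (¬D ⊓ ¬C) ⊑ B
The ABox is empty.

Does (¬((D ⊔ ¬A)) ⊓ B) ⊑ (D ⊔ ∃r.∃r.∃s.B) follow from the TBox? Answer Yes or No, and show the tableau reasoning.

Yes

1. (¬((D ⊔ ¬A)) ⊓ B) ⊑ (D ⊔ ∃r.∃r.∃s.B)  ⇔  (((¬D ⊓ A) ⊓ B) ⊓ (¬D ⊓ ∀r.∀r.∀s.¬B)) unsat w.r.t. T
   all branches close; clash {B, ¬B} at an ∃-successor
2. Hence (¬((D ⊔ ¬A)) ⊓ B) ⊑ (D ⊔ ∃r.∃r.∃s.B): entailed.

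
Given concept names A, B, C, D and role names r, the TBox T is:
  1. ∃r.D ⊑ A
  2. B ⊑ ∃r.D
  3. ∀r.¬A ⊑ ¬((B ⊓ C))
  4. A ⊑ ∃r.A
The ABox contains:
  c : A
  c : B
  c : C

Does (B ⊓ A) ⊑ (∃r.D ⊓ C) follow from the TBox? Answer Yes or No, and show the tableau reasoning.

1. (B ⊓ A) ⊑ (∃r.D ⊓ C)  ⇔  ((B ⊓ A) ⊓ (∀r.¬D ⊔ ¬C)) unsat w.r.t. T
   apply at x₀: B⊑∃r.D; A⊑∃r.A
   open: L(x₀) ⊇ {A, B, ¬C, ∃r.A, ∃r.D} (+ ∃-successors)
2. Hence (B ⊓ A) ⊑ (∃r.D ⊓ C): not entailed.

No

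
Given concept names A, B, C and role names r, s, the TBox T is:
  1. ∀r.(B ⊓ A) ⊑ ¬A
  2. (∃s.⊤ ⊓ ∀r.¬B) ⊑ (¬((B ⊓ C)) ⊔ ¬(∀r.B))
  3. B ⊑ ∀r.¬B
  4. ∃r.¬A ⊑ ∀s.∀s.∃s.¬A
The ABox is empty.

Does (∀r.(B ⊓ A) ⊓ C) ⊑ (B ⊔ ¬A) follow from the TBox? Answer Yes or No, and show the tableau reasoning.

1. (∀r.(B ⊓ A) ⊓ C) ⊑ (B ⊔ ¬A)  ⇔  ((∀r.(B ⊓ A) ⊓ C) ⊓ (¬B ⊓ A)) unsat w.r.t. T
   all branches close; clash {A, ¬A} at x₀
2. Hence (∀r.(B ⊓ A) ⊓ C) ⊑ (B ⊔ ¬A): entailed.

Yes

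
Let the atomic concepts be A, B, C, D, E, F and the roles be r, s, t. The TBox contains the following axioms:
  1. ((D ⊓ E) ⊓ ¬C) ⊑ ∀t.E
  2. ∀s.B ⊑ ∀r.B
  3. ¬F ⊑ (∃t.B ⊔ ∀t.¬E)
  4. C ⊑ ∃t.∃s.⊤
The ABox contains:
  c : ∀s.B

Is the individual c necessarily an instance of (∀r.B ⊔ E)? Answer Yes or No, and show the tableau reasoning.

1. c : (∀r.B ⊔ E)?  L(c) = {∀s.B} ∪ {(∃r.¬B ⊓ ¬E)}
   clash {E, ¬E} at an ∃-successor — c ∈ (∀r.B ⊔ E)
2. Hence c : (∀r.B ⊔ E): entailed.

Yes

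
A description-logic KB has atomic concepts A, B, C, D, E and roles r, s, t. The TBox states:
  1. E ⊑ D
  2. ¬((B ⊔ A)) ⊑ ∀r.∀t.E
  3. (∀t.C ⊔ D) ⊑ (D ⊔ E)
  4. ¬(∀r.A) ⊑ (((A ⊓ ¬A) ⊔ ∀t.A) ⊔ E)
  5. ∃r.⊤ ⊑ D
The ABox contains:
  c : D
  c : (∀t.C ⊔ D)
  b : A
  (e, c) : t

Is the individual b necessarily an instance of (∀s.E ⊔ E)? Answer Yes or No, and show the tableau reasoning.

1. b : (∀s.E ⊔ E)?  L(b) = {A} ∪ {(∃s.¬E ⊓ ¬E)}
   open: L(b) ⊇ {A, ¬D, ¬E, ∀r.A, ∀r.⊥, …} (+ ∃-successors) — b ∉ (∀s.E ⊔ E) possible
2. Hence b : (∀s.E ⊔ E): not entailed.

No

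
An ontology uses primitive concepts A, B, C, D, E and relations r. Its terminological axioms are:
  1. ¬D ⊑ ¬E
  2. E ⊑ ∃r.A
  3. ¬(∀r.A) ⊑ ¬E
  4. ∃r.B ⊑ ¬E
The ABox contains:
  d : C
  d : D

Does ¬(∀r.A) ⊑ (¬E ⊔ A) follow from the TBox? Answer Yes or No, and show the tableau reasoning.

Yes

1. ¬(∀r.A) ⊑ (¬E ⊔ A)  ⇔  (∃r.¬A ⊓ (E ⊓ ¬A)) unsat w.r.t. T
   all branches close; clash {E, ¬E} at x₀
2. Hence ¬(∀r.A) ⊑ (¬E ⊔ A): entailed.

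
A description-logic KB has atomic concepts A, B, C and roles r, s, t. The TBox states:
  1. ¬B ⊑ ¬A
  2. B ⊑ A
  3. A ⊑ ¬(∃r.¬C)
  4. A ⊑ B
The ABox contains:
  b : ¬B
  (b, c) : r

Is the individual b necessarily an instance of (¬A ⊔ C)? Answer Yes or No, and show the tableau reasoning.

1. b : (¬A ⊔ C)?  L(b) = {¬B} ∪ {(A ⊓ ¬C)}
   clash {A, ¬A} at b — b ∈ (¬A ⊔ C)
2. Hence b : (¬A ⊔ C): entailed.

Yes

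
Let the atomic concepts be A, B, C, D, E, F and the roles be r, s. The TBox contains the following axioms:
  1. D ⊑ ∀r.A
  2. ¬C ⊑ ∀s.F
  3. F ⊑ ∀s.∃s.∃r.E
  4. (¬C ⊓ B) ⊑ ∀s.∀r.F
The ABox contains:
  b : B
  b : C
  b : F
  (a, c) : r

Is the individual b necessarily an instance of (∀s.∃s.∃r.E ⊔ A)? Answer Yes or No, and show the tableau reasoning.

Yes

1. b : (∀s.∃s.∃r.E ⊔ A)?  L(b) = {B, C, F} ∪ {(∃s.∀s.∀r.¬E ⊓ ¬A)}
   clash {E, ¬E} at an ∃-successor — b ∈ (∀s.∃s.∃r.E ⊔ A)
2. Hence b : (∀s.∃s.∃r.E ⊔ A): entailed.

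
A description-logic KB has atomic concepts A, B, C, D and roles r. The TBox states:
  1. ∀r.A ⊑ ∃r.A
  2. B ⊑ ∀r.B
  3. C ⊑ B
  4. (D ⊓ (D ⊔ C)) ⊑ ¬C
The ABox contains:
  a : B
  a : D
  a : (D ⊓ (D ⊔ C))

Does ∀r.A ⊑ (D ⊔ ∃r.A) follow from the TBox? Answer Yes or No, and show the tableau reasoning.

Yes

1. ∀r.A ⊑ (D ⊔ ∃r.A)  ⇔  (∀r.A ⊓ (¬D ⊓ ∀r.¬A)) unsat w.r.t. T
   all branches close; clash {A, ¬A} at an ∃-successor
2. Hence ∀r.A ⊑ (D ⊔ ∃r.A): entailed.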